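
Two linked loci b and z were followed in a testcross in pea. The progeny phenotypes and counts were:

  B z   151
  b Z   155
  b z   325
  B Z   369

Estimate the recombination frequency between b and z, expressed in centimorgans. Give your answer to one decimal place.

30.6 centimorgans

The two most frequent classes, B Z (369) and b z (325), are the parental types, so the F1 was B Z / b z.
The recombinant classes are B z and b Z: 151 + 155 = 306.
Recombination frequency = 306/1000 = 0.3060 ≈ 30.6%, i.e. 30.6 centimorgans.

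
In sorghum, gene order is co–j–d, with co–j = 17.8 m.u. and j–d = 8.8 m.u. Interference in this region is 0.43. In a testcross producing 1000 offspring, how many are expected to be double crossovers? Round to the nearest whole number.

Map distances give recombination frequencies of 0.178 and 0.088 for the two intervals.
With interference 0.43 (so coincidence = 0.57), expected double-crossover frequency = 0.178 × 0.088 × 0.57 = 0.00893.
Expected number = 0.00893 × 1000 = 8.93 ≈ 9.

9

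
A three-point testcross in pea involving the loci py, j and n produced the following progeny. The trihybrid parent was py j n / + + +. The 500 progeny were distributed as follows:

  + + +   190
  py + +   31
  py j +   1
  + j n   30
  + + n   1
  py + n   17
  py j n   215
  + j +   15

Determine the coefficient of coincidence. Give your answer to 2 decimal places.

The two rarest classes, py j + and + + n, are the double crossovers. Comparing them with the parentals, only the n allele has switched, so n is the middle locus and the order is j – n – py.
j–n: (32 + 2)/500 = 0.0680; n–py: (61 + 2)/500 = 0.1260.
Expected DCO frequency = 0.0680 × 0.1260 ≈ 0.00857; observed = 2/500 ≈ 0.00400.
Coefficient of coincidence = 0.00400/0.00857 ≈ 0.47.

0.47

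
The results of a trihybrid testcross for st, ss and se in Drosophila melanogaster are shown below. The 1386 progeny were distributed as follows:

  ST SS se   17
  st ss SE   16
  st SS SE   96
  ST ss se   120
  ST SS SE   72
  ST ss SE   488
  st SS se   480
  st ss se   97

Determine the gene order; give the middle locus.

st

The two most frequent reciprocal classes, ST ss SE and st SS se, are the parental types, so the F1 was ST ss SE / st SS se.
The two rarest classes, st ss SE and ST SS se, are the double crossovers. Comparing them with the parentals, only the st allele has switched, so st is the middle locus and the order is ss – st – se.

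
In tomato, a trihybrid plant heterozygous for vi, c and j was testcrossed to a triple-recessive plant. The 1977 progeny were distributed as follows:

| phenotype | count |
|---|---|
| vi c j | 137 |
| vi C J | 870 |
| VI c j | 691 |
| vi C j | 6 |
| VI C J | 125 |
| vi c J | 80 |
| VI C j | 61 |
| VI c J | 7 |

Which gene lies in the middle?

The two most frequent reciprocal classes, vi C J and VI c j, are the parental types, so the F1 was vi C J / VI c j.
The two rarest classes, vi C j and VI c J, are the double crossovers. Comparing them with the parentals, only the j allele has switched, so j is the middle locus and the order is c – j – vi.

j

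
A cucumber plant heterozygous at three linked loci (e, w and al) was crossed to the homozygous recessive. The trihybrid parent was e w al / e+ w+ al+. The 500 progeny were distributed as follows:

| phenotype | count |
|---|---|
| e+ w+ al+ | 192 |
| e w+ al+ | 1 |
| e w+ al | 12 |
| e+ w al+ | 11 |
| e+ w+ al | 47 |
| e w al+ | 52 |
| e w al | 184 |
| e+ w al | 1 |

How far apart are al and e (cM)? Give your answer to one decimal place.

The two rarest classes, e+ w al and e w+ al+, are the double crossovers. Comparing them with the parentals, only the e allele has switched, so e is the middle locus and the order is w – e – al.
Crossovers in the e–al interval produce the single-crossover classes e w al+ and e+ w+ al (52 + 47 = 99) plus the double crossovers (2).
RF(e–al) = (99 + 2) / 500 = 101/500 = 0.2020 → 20.2 cM.

20.2 cM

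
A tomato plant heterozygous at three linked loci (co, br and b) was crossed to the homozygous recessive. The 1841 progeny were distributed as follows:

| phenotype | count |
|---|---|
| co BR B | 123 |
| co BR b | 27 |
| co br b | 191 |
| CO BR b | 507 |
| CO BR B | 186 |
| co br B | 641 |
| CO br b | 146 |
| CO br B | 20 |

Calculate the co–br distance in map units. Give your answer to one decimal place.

17.2 map units

The two most frequent reciprocal classes, co br B and CO BR b, are the parental types, so the F1 was co br B / CO BR b.
The two rarest classes, CO br B and co BR b, are the double crossovers. Comparing them with the parentals, only the co allele has switched, so co is the middle locus and the order is b – co – br.
Crossovers in the co–br interval produce the single-crossover classes co BR B and CO br b (123 + 146 = 269) plus the double crossovers (47).
RF(co–br) = (269 + 47) / 1841 = 316/1841 = 0.1716 → 17.2 map units.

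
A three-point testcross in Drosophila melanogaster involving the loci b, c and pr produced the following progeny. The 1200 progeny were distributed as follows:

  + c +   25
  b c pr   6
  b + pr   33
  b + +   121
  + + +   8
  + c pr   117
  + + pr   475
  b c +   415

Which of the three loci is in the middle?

The two most frequent reciprocal classes, + + pr and b c +, are the parental types, so the F1 was + + pr / b c +.
The two rarest classes, + + + and b c pr, are the double crossovers. Comparing them with the parentals, only the pr allele has switched, so pr is the middle locus and the order is c – pr – b.

pr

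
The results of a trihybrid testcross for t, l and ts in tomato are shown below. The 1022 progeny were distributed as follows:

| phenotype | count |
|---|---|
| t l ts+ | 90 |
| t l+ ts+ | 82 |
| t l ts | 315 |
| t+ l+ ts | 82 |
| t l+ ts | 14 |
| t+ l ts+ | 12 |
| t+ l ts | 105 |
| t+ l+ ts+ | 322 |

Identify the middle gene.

The two most frequent reciprocal classes, t l ts and t+ l+ ts+, are the parental types, so the F1 was t l ts / t+ l+ ts+.
The two rarest classes, t l+ ts and t+ l ts+, are the double crossovers. Comparing them with the parentals, only the l allele has switched, so l is the middle locus and the order is t – l – ts.

l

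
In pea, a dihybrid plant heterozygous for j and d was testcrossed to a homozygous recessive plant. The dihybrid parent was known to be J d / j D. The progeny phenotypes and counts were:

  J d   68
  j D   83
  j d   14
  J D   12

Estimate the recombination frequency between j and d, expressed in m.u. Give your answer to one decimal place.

14.7 m.u.

The recombinant classes are J D and j d: 12 + 14 = 26.
Recombination frequency = 26/177 = 0.1469 ≈ 14.7%, i.e. 14.7 m.u.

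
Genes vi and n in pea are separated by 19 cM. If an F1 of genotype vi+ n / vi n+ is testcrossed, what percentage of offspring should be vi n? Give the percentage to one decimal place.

9.5%

A map distance of 19 cM corresponds to a recombination frequency of 0.190.
The F1 is vi+ n / vi n+, so vi n is a recombinant gamete class with expected frequency r/2 = 0.190/2 = 0.0950.
That is 0.0950 = 9.5% of the progeny.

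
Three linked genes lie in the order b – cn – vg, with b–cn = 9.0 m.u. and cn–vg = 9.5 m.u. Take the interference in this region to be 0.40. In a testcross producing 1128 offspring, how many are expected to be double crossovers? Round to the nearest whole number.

Map distances give recombination frequencies of 0.090 and 0.095 for the two intervals.
With interference 0.40 (so coincidence = 0.60), expected double-crossover frequency = 0.090 × 0.095 × 0.60 = 0.00513.
Expected number = 0.00513 × 1128 = 5.79 ≈ 6.

6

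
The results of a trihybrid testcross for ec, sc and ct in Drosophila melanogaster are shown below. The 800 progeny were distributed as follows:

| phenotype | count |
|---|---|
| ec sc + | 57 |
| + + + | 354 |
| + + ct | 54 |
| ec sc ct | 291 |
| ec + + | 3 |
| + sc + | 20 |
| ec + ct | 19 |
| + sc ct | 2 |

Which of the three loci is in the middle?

ec

The two most frequent reciprocal classes, ec sc ct and + + +, are the parental types, so the F1 was ec sc ct / + + +.
The two rarest classes, + sc ct and ec + +, are the double crossovers. Comparing them with the parentals, only the ec allele has switched, so ec is the middle locus and the order is ct – ec – sc.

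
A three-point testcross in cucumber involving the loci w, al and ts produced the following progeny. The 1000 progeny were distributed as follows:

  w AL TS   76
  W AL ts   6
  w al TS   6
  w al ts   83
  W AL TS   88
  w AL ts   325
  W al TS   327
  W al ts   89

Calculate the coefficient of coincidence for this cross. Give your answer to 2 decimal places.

0.37

The two most frequent reciprocal classes, w AL ts and W al TS, are the parental types, so the F1 was w AL ts / W al TS.
The two rarest classes, W AL ts and w al TS, are the double crossovers. Comparing them with the parentals, only the w allele has switched, so w is the middle locus and the order is ts – w – al.
ts–w: (165 + 12)/1000 = 0.1770; w–al: (171 + 12)/1000 = 0.1830.
Expected DCO frequency = 0.1770 × 0.1830 ≈ 0.03239; observed = 12/1000 ≈ 0.01200.
Coefficient of coincidence = 0.01200/0.03239 ≈ 0.37.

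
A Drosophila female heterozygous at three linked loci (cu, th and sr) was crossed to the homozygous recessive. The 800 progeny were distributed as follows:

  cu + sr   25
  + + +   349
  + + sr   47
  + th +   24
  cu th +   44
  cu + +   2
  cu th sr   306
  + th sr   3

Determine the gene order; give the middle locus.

The two most frequent reciprocal classes, cu th sr and + + +, are the parental types, so the F1 was cu th sr / + + +.
The two rarest classes, + th sr and cu + +, are the double crossovers. Comparing them with the parentals, only the cu allele has switched, so cu is the middle locus and the order is sr – cu – th.

cu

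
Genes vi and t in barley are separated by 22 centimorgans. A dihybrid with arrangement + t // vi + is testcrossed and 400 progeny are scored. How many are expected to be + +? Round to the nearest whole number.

A map distance of 22 centimorgans corresponds to a recombination frequency of 0.220.
The F1 is + t / vi +, so + + is a recombinant gamete class with expected frequency r/2 = 0.220/2 = 0.1100.
Expected number = 0.1100 × 400 = 44.00 ≈ 44.

44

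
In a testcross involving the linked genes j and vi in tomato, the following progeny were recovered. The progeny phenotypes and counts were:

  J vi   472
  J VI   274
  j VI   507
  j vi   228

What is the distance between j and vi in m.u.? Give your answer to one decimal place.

The two most frequent classes, J vi (472) and j VI (507), are the parental types, so the F1 was J vi / j VI.
The recombinant classes are J VI and j vi: 274 + 228 = 502.
Recombination frequency = 502/1481 = 0.3390 ≈ 33.9%, i.e. 33.9 m.u.

33.9 m.u.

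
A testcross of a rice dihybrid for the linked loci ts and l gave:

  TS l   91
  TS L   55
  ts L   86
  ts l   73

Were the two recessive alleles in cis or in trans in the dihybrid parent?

trans

The two most frequent classes are TS l (91) and ts L (86); these are the parental (non-recombinant) types.
So the F1 carried TS l on one chromosome and ts L on the other — the recessive alleles are on opposite chromosomes (trans / repulsion).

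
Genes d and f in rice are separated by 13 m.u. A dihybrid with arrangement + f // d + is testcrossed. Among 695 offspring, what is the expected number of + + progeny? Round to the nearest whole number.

A map distance of 13 m.u. corresponds to a recombination frequency of 0.130.
The F1 is + f / d +, so + + is a recombinant gamete class with expected frequency r/2 = 0.130/2 = 0.0650.
Expected number = 0.0650 × 695 = 45.18 ≈ 45.

45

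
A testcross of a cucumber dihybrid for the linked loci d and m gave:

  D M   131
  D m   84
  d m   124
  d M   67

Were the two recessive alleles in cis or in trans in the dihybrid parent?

The two most frequent classes are D M (131) and d m (124); these are the parental (non-recombinant) types.
So the F1 carried D M on one chromosome and d m on the other — the recessive alleles are on the same chromosome (cis / coupling).

cis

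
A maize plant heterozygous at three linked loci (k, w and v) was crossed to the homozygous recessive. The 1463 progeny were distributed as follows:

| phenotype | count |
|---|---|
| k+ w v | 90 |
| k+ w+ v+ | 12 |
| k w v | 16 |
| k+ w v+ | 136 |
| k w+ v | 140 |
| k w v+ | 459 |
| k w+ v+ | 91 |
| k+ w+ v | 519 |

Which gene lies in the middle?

The two most frequent reciprocal classes, k w v+ and k+ w+ v, are the parental types, so the F1 was k w v+ / k+ w+ v.
The two rarest classes, k w v and k+ w+ v+, are the double crossovers. Comparing them with the parentals, only the v allele has switched, so v is the middle locus and the order is k – v – w.

v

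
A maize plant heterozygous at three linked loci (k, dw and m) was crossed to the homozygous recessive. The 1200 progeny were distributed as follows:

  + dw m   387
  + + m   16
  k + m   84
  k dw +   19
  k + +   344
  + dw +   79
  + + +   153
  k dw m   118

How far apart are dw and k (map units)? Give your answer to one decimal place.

The two most frequent reciprocal classes, + dw m and k + +, are the parental types, so the F1 was + dw m / k + +.
The two rarest classes, + + m and k dw +, are the double crossovers. Comparing them with the parentals, only the dw allele has switched, so dw is the middle locus and the order is k – dw – m.
Crossovers in the k–dw interval produce the single-crossover classes k dw m and + + + (118 + 153 = 271) plus the double crossovers (35).
RF(k–dw) = (271 + 35) / 1200 = 306/1200 = 0.2550 → 25.5 map units.

25.5 map units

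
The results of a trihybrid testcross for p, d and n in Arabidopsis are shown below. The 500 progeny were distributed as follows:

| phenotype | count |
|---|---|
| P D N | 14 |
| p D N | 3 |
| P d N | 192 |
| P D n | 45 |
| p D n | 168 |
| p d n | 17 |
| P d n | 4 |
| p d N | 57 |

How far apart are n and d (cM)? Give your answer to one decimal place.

7.6 cM

The two most frequent reciprocal classes, p D n and P d N, are the parental types, so the F1 was p D n / P d N.
The two rarest classes, p D N and P d n, are the double crossovers. Comparing them with the parentals, only the n allele has switched, so n is the middle locus and the order is p – n – d.
Crossovers in the n–d interval produce the single-crossover classes p d n and P D N (17 + 14 = 31) plus the double crossovers (7).
RF(n–d) = (31 + 7) / 500 = 38/500 = 0.0760 → 7.6 cM.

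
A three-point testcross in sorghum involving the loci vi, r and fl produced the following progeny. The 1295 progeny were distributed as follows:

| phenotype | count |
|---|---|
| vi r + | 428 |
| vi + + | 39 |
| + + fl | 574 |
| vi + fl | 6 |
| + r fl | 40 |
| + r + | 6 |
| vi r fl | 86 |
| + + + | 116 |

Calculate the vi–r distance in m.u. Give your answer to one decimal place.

The two most frequent reciprocal classes, + + fl and vi r +, are the parental types, so the F1 was + + fl / vi r +.
The two rarest classes, vi + fl and + r +, are the double crossovers. Comparing them with the parentals, only the vi allele has switched, so vi is the middle locus and the order is fl – vi – r.
Crossovers in the vi–r interval produce the single-crossover classes + r fl and vi + + (40 + 39 = 79) plus the double crossovers (12).
RF(vi–r) = (79 + 12) / 1295 = 91/1295 = 0.0703 → 7.0 m.u.

7.0 m.u.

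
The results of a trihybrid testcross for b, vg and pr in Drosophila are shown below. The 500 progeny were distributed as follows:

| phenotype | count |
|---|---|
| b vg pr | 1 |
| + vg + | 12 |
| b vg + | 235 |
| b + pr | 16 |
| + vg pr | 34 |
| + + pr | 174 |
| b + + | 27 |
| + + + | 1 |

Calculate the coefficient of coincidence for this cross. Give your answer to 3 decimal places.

The two most frequent reciprocal classes, b vg + and + + pr, are the parental types, so the F1 was b vg + / + + pr.
The two rarest classes, b vg pr and + + +, are the double crossovers. Comparing them with the parentals, only the pr allele has switched, so pr is the middle locus and the order is b – pr – vg.
b–pr: (28 + 2)/500 = 0.0600; pr–vg: (61 + 2)/500 = 0.1260.
Expected DCO frequency = 0.0600 × 0.1260 ≈ 0.00756; observed = 2/500 ≈ 0.00400.
Coefficient of coincidence = 0.00400/0.00756 ≈ 0.529.

0.529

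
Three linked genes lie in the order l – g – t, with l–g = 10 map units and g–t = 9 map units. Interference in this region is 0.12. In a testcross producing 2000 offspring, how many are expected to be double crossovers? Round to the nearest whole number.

16

Map distances give recombination frequencies of 0.100 and 0.090 for the two intervals.
With interference 0.12 (so coincidence = 0.88), expected double-crossover frequency = 0.100 × 0.090 × 0.88 = 0.00792.
Expected number = 0.00792 × 2000 = 15.84 ≈ 16.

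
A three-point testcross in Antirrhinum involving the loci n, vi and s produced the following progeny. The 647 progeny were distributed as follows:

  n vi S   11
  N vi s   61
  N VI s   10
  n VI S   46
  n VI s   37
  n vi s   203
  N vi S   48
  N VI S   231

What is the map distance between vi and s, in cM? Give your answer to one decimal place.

16.4 cM

The two most frequent reciprocal classes, n vi s and N VI S, are the parental types, so the F1 was n vi s / N VI S.
The two rarest classes, n vi S and N VI s, are the double crossovers. Comparing them with the parentals, only the s allele has switched, so s is the middle locus and the order is n – s – vi.
Crossovers in the s–vi interval produce the single-crossover classes n VI s and N vi S (37 + 48 = 85) plus the double crossovers (21).
RF(s–vi) = (85 + 21) / 647 = 106/647 = 0.1638 → 16.4 cM.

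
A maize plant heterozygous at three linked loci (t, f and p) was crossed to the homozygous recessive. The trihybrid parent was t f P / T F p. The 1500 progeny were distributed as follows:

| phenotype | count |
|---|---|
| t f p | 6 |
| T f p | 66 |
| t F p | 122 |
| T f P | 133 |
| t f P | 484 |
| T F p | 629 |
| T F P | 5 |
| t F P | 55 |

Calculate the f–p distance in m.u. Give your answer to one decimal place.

8.8 m.u.

The two rarest classes, t f p and T F P, are the double crossovers. Comparing them with the parentals, only the p allele has switched, so p is the middle locus and the order is f – p – t.
Crossovers in the f–p interval produce the single-crossover classes t F P and T f p (55 + 66 = 121) plus the double crossovers (11).
RF(f–p) = (121 + 11) / 1500 = 132/1500 = 0.0880 → 8.8 m.u.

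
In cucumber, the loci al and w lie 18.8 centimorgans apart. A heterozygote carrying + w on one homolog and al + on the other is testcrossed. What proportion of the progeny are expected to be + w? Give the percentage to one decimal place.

40.6%

A map distance of 18.8 centimorgans corresponds to a recombination frequency of 0.188.
The F1 is + w / al +, so + w is a parental gamete class with expected frequency (1 − r)/2 = 0.812/2 = 0.4060.
That is 0.4060 = 40.6% of the progeny.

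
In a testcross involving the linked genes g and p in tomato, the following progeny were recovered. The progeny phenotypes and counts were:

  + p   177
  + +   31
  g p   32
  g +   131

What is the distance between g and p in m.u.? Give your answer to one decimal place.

The two most frequent classes, + p (177) and g + (131), are the parental types, so the F1 was + p / g +.
The recombinant classes are + + and g p: 31 + 32 = 63.
Recombination frequency = 63/371 = 0.1698 ≈ 17.0%, i.e. 17.0 m.u.

17.0 m.u.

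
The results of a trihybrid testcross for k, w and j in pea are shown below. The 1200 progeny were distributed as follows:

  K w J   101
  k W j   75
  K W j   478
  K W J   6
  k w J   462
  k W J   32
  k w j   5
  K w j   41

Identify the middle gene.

j

The two most frequent reciprocal classes, k w J and K W j, are the parental types, so the F1 was k w J / K W j.
The two rarest classes, k w j and K W J, are the double crossovers. Comparing them with the parentals, only the j allele has switched, so j is the middle locus and the order is k – j – w.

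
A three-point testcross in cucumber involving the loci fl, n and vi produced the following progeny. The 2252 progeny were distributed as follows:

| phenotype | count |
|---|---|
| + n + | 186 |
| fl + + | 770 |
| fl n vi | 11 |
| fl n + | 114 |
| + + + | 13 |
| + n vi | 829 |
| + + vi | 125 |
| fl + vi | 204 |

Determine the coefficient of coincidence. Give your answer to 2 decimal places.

The two most frequent reciprocal classes, fl + + and + n vi, are the parental types, so the F1 was fl + + / + n vi.
The two rarest classes, + + + and fl n vi, are the double crossovers. Comparing them with the parentals, only the fl allele has switched, so fl is the middle locus and the order is n – fl – vi.
n–fl: (239 + 24)/2252 = 0.1168; fl–vi: (390 + 24)/2252 = 0.1838.
Expected DCO frequency = 0.1168 × 0.1838 ≈ 0.02147; observed = 24/2252 ≈ 0.01066.
Coefficient of coincidence = 0.01066/0.02147 ≈ 0.50.

0.50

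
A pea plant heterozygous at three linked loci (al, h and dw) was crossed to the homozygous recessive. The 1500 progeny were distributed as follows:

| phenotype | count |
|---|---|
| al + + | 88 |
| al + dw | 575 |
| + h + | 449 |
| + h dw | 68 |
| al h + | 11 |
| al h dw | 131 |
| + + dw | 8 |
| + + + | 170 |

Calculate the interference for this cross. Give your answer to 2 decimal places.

0.49

The two most frequent reciprocal classes, al + dw and + h +, are the parental types, so the F1 was al + dw / + h +.
The two rarest classes, + + dw and al h +, are the double crossovers. Comparing them with the parentals, only the al allele has switched, so al is the middle locus and the order is dw – al – h.
dw–al: (156 + 19)/1500 = 0.1167; al–h: (301 + 19)/1500 = 0.2133.
Expected DCO frequency = 0.1167 × 0.2133 ≈ 0.02489; observed = 19/1500 ≈ 0.01267.
Coefficient of coincidence = 0.01267/0.02489 ≈ 0.51; interference = 1 − 0.51 = 0.49.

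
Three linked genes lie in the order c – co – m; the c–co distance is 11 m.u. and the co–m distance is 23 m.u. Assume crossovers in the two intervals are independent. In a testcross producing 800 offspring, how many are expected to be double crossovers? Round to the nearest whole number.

20

Map distances give recombination frequencies of 0.110 and 0.230 for the two intervals.
With no interference, expected double-crossover frequency = 0.110 × 0.230 = 0.02530.
Expected number = 0.02530 × 800 = 20.24 ≈ 20.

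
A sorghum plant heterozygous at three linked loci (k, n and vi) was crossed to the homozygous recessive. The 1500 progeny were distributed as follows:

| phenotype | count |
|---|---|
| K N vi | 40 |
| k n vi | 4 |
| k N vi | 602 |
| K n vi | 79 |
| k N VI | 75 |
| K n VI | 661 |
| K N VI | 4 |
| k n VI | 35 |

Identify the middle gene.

n

The two most frequent reciprocal classes, K n VI and k N vi, are the parental types, so the F1 was K n VI / k N vi.
The two rarest classes, K N VI and k n vi, are the double crossovers. Comparing them with the parentals, only the n allele has switched, so n is the middle locus and the order is k – n – vi.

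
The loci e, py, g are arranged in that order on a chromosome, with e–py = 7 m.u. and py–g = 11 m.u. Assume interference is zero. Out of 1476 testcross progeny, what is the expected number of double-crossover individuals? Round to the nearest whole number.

Map distances give recombination frequencies of 0.070 and 0.110 for the two intervals.
With no interference, expected double-crossover frequency = 0.070 × 0.110 = 0.00770.
Expected number = 0.00770 × 1476 = 11.37 ≈ 11.

11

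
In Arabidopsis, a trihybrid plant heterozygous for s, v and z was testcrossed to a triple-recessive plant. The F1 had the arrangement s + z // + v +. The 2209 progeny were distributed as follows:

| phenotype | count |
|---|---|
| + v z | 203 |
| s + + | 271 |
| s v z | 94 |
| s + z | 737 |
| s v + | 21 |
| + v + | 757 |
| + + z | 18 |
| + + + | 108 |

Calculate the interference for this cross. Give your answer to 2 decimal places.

0.30

The two rarest classes, + + z and s v +, are the double crossovers. Comparing them with the parentals, only the s allele has switched, so s is the middle locus and the order is v – s – z.
v–s: (202 + 39)/2209 = 0.1091; s–z: (474 + 39)/2209 = 0.2322.
Expected DCO frequency = 0.1091 × 0.2322 ≈ 0.02533; observed = 39/2209 ≈ 0.01766.
Coefficient of coincidence = 0.01766/0.02533 ≈ 0.70; interference = 1 − 0.70 = 0.30.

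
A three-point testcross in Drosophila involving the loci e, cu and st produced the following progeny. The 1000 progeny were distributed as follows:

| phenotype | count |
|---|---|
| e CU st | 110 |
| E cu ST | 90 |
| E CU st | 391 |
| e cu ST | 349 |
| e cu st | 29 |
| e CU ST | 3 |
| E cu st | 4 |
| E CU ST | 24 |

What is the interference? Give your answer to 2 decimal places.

The two most frequent reciprocal classes, E CU st and e cu ST, are the parental types, so the F1 was E CU st / e cu ST.
The two rarest classes, E cu st and e CU ST, are the double crossovers. Comparing them with the parentals, only the cu allele has switched, so cu is the middle locus and the order is e – cu – st.
e–cu: (200 + 7)/1000 = 0.2070; cu–st: (53 + 7)/1000 = 0.0600.
Expected DCO frequency = 0.2070 × 0.0600 ≈ 0.01242; observed = 7/1000 ≈ 0.00700.
Coefficient of coincidence = 0.00700/0.01242 ≈ 0.56; interference = 1 − 0.56 = 0.44.

0.44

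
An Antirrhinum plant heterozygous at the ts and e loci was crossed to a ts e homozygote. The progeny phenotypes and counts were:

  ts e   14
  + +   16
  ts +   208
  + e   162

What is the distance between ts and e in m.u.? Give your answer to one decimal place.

7.5 m.u.

The two most frequent classes, + e (162) and ts + (208), are the parental types, so the F1 was + e / ts +.
The recombinant classes are + + and ts e: 16 + 14 = 30.
Recombination frequency = 30/400 = 0.0750 ≈ 7.5%, i.e. 7.5 m.u.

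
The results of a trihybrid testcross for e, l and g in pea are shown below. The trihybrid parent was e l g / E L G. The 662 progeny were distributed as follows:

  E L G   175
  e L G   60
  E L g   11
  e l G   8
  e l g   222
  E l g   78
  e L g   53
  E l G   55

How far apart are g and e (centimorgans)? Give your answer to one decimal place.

The two rarest classes, e l G and E L g, are the double crossovers. Comparing them with the parentals, only the g allele has switched, so g is the middle locus and the order is e – g – l.
Crossovers in the e–g interval produce the single-crossover classes E l g and e L G (78 + 60 = 138) plus the double crossovers (19).
RF(e–g) = (138 + 19) / 662 = 157/662 = 0.2372 → 23.7 centimorgans.

23.7 centimorgans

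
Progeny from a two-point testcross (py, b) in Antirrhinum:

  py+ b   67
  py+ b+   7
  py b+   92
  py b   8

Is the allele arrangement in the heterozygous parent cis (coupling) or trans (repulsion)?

The two most frequent classes are py+ b (67) and py b+ (92); these are the parental (non-recombinant) types.
So the F1 carried py+ b on one chromosome and py b+ on the other — the recessive alleles are on opposite chromosomes (trans / repulsion).

trans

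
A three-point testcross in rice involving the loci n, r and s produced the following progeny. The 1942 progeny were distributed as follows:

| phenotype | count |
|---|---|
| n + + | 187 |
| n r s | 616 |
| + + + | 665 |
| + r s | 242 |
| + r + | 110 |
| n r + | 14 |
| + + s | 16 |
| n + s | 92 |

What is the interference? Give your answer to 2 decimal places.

The two most frequent reciprocal classes, + + + and n r s, are the parental types, so the F1 was + + + / n r s.
The two rarest classes, + + s and n r +, are the double crossovers. Comparing them with the parentals, only the s allele has switched, so s is the middle locus and the order is n – s – r.
n–s: (429 + 30)/1942 = 0.2364; s–r: (202 + 30)/1942 = 0.1195.
Expected DCO frequency = 0.2364 × 0.1195 ≈ 0.02825; observed = 30/1942 ≈ 0.01545.
Coefficient of coincidence = 0.01545/0.02825 ≈ 0.55; interference = 1 − 0.55 = 0.45.

0.45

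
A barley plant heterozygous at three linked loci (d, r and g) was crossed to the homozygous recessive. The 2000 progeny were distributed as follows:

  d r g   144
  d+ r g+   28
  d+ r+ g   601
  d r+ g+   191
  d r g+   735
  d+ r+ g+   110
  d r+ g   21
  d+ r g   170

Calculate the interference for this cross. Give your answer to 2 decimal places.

0.21

The two most frequent reciprocal classes, d r g+ and d+ r+ g, are the parental types, so the F1 was d r g+ / d+ r+ g.
The two rarest classes, d+ r g+ and d r+ g, are the double crossovers. Comparing them with the parentals, only the d allele has switched, so d is the middle locus and the order is g – d – r.
g–d: (254 + 49)/2000 = 0.1515; d–r: (361 + 49)/2000 = 0.2050.
Expected DCO frequency = 0.1515 × 0.2050 ≈ 0.03106; observed = 49/2000 ≈ 0.02450.
Coefficient of coincidence = 0.02450/0.03106 ≈ 0.79; interference = 1 − 0.79 = 0.21.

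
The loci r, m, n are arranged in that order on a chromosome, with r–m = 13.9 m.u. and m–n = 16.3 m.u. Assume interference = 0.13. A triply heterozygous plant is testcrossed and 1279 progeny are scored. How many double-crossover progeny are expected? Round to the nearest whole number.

Map distances give recombination frequencies of 0.139 and 0.163 for the two intervals.
With interference 0.13 (so coincidence = 0.87), expected double-crossover frequency = 0.139 × 0.163 × 0.87 = 0.01971.
Expected number = 0.01971 × 1279 = 25.21 ≈ 25.

25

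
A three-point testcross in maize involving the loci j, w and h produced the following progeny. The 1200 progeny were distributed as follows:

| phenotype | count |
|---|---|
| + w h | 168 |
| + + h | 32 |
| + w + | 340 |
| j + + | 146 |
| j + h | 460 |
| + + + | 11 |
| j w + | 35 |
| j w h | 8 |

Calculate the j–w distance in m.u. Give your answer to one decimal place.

7.2 m.u.

The two most frequent reciprocal classes, + w + and j + h, are the parental types, so the F1 was + w + / j + h.
The two rarest classes, + + + and j w h, are the double crossovers. Comparing them with the parentals, only the w allele has switched, so w is the middle locus and the order is j – w – h.
Crossovers in the j–w interval produce the single-crossover classes j w + and + + h (35 + 32 = 67) plus the double crossovers (19).
RF(j–w) = (67 + 19) / 1200 = 86/1200 = 0.0717 → 7.2 m.u.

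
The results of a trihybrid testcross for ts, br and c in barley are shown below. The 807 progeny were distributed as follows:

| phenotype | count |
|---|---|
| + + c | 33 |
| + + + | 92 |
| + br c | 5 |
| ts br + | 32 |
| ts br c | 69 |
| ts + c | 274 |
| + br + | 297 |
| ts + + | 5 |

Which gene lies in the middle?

The two most frequent reciprocal classes, + br + and ts + c, are the parental types, so the F1 was + br + / ts + c.
The two rarest classes, + br c and ts + +, are the double crossovers. Comparing them with the parentals, only the c allele has switched, so c is the middle locus and the order is ts – c – br.

c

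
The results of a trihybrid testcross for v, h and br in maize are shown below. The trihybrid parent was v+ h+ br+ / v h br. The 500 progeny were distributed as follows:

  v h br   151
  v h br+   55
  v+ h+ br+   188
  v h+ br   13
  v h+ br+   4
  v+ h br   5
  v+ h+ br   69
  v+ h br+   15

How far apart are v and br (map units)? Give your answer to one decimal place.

The two rarest classes, v h+ br+ and v+ h br, are the double crossovers. Comparing them with the parentals, only the v allele has switched, so v is the middle locus and the order is br – v – h.
Crossovers in the br–v interval produce the single-crossover classes v+ h+ br and v h br+ (69 + 55 = 124) plus the double crossovers (9).
RF(br–v) = (124 + 9) / 500 = 133/500 = 0.2660 → 26.6 map units.

26.6 map units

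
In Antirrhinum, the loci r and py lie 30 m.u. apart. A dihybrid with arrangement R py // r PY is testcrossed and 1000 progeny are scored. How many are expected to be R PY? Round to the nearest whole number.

A map distance of 30 m.u. corresponds to a recombination frequency of 0.300.
The F1 is R py / r PY, so R PY is a recombinant gamete class with expected frequency r/2 = 0.300/2 = 0.1500.
Expected number = 0.1500 × 1000 = 150.00 ≈ 150.

150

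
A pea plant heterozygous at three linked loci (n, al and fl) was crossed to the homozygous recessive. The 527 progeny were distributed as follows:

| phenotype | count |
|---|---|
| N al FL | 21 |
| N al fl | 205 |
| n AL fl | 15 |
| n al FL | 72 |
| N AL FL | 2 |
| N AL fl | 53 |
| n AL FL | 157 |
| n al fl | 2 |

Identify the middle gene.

The two most frequent reciprocal classes, n AL FL and N al fl, are the parental types, so the F1 was n AL FL / N al fl.
The two rarest classes, N AL FL and n al fl, are the double crossovers. Comparing them with the parentals, only the n allele has switched, so n is the middle locus and the order is al – n – fl.

n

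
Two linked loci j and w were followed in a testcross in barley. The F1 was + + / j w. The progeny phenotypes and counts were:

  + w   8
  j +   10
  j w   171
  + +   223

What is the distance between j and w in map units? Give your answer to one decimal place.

The recombinant classes are + w and j +: 8 + 10 = 18.
Recombination frequency = 18/412 = 0.0437 ≈ 4.4%, i.e. 4.4 map units.

4.4 map units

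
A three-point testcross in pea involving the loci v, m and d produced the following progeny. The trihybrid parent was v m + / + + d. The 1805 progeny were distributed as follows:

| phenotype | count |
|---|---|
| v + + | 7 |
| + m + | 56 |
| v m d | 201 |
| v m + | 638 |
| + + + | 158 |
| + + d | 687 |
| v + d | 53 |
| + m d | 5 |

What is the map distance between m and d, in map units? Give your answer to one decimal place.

The two rarest classes, v + + and + m d, are the double crossovers. Comparing them with the parentals, only the m allele has switched, so m is the middle locus and the order is d – m – v.
Crossovers in the d–m interval produce the single-crossover classes v m d and + + + (201 + 158 = 359) plus the double crossovers (12).
RF(d–m) = (359 + 12) / 1805 = 371/1805 = 0.2055 → 20.6 map units.

20.6 map units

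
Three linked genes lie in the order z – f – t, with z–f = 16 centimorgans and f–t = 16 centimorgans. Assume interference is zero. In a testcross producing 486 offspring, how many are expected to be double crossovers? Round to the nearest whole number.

12

Map distances give recombination frequencies of 0.160 and 0.160 for the two intervals.
With no interference, expected double-crossover frequency = 0.160 × 0.160 = 0.02560.
Expected number = 0.02560 × 486 = 12.44 ≈ 12.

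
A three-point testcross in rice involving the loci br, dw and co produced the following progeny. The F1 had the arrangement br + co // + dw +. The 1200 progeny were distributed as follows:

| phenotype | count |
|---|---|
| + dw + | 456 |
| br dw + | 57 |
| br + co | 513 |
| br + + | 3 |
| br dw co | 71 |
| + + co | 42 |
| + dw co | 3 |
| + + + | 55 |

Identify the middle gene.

The two rarest classes, br + + and + dw co, are the double crossovers. Comparing them with the parentals, only the co allele has switched, so co is the middle locus and the order is dw – co – br.

co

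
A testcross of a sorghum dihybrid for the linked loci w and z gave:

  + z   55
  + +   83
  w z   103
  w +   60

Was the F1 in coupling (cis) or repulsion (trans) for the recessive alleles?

The two most frequent classes are + + (83) and w z (103); these are the parental (non-recombinant) types.
So the F1 carried + + on one chromosome and w z on the other — the recessive alleles are on the same chromosome (cis / coupling).

cis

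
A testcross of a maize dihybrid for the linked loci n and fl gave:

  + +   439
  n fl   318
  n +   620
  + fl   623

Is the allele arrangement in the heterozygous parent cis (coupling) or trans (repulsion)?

trans

The two most frequent classes are + fl (623) and n + (620); these are the parental (non-recombinant) types.
So the F1 carried + fl on one chromosome and n + on the other — the recessive alleles are on opposite chromosomes (trans / repulsion).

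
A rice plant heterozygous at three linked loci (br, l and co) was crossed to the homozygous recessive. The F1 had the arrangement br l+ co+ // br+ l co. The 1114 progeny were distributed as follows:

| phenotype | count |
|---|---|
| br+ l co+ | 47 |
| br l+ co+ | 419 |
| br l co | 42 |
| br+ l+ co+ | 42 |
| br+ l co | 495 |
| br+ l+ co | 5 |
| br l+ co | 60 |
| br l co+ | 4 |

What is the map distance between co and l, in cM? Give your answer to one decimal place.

The two rarest classes, br l co+ and br+ l+ co, are the double crossovers. Comparing them with the parentals, only the l allele has switched, so l is the middle locus and the order is co – l – br.
Crossovers in the co–l interval produce the single-crossover classes br l+ co and br+ l co+ (60 + 47 = 107) plus the double crossovers (9).
RF(co–l) = (107 + 9) / 1114 = 116/1114 = 0.1041 → 10.4 cM.

10.4 cM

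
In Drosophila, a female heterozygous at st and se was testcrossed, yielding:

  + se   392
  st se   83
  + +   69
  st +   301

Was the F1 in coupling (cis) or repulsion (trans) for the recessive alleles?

The two most frequent classes are + se (392) and st + (301); these are the parental (non-recombinant) types.
So the F1 carried + se on one chromosome and st + on the other — the recessive alleles are on opposite chromosomes (trans / repulsion).

trans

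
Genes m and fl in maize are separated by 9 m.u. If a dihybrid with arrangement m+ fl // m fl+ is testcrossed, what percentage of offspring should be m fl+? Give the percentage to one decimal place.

A map distance of 9 m.u. corresponds to a recombination frequency of 0.090.
The F1 is m+ fl / m fl+, so m fl+ is a parental gamete class with expected frequency (1 − r)/2 = 0.910/2 = 0.4550.
That is 0.4550 = 45.5% of the progeny.

45.5%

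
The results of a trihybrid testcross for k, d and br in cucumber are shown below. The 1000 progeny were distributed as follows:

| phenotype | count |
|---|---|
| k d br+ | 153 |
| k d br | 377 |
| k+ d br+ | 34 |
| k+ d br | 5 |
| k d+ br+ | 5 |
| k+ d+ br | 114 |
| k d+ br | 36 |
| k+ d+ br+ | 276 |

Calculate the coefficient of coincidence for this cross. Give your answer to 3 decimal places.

0.451

The two most frequent reciprocal classes, k+ d+ br+ and k d br, are the parental types, so the F1 was k+ d+ br+ / k d br.
The two rarest classes, k d+ br+ and k+ d br, are the double crossovers. Comparing them with the parentals, only the k allele has switched, so k is the middle locus and the order is d – k – br.
d–k: (70 + 10)/1000 = 0.0800; k–br: (267 + 10)/1000 = 0.2770.
Expected DCO frequency = 0.0800 × 0.2770 ≈ 0.02216; observed = 10/1000 ≈ 0.01000.
Coefficient of coincidence = 0.01000/0.02216 ≈ 0.451.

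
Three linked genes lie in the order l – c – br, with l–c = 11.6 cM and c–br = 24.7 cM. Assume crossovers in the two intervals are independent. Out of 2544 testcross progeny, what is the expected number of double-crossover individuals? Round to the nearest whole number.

Map distances give recombination frequencies of 0.116 and 0.247 for the two intervals.
With no interference, expected double-crossover frequency = 0.116 × 0.247 = 0.02865.
Expected number = 0.02865 × 2544 = 72.89 ≈ 73.

73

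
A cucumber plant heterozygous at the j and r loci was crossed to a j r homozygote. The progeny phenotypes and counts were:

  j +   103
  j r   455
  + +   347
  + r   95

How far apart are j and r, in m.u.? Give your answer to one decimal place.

19.8 m.u.

The two most frequent classes, + + (347) and j r (455), are the parental types, so the F1 was + + / j r.
The recombinant classes are + r and j +: 95 + 103 = 198.
Recombination frequency = 198/1000 = 0.1980 ≈ 19.8%, i.e. 19.8 m.u.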